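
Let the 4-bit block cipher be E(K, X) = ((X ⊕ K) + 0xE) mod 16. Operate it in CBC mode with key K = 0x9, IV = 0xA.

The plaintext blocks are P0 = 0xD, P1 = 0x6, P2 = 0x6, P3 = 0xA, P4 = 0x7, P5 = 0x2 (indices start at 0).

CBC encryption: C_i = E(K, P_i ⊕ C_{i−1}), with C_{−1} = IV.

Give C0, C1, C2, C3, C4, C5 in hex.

C0 = 0xC, C1 = 0x1, C2 = 0xC, C3 = 0xD, C4 = 0x1, C5 = 0x8

C0: P0 ⊕ 0xA = 0x7; E(K, 0x7) = 0xC.
C1: P1 ⊕ 0xC = 0xA; E(K, 0xA) = 0x1.
C2: P2 ⊕ 0x1 = 0x7; E(K, 0x7) = 0xC.
C3: P3 ⊕ 0xC = 0x6; E(K, 0x6) = 0xD.
C4: P4 ⊕ 0xD = 0xA; E(K, 0xA) = 0x1.
C5: P5 ⊕ 0x1 = 0x3; E(K, 0x3) = 0x8.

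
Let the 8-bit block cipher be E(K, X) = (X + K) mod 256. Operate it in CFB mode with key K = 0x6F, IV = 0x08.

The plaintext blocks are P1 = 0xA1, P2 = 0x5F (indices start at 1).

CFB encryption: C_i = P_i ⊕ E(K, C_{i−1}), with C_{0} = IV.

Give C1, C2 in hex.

C1 = 0xD6, C2 = 0x1A

C1: E(K, 0x08) = 0x77; 0xA1 ⊕ 0x77 = 0xD6.
C2: E(K, 0xD6) = 0x45; 0x5F ⊕ 0x45 = 0x1A.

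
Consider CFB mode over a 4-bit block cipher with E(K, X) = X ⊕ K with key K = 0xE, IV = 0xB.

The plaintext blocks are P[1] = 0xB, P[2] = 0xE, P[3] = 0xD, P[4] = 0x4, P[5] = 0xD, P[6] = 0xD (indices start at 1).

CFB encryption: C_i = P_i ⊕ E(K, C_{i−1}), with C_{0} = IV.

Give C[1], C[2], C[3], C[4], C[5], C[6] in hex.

C[1]: E(K, 0xB) = 0x5; 0xB ⊕ 0x5 = 0xE.
C[2]: E(K, 0xE) = 0x0; 0xE ⊕ 0x0 = 0xE.
C[3]: E(K, 0xE) = 0x0; 0xD ⊕ 0x0 = 0xD.
C[4]: E(K, 0xD) = 0x3; 0x4 ⊕ 0x3 = 0x7.
C[5]: E(K, 0x7) = 0x9; 0xD ⊕ 0x9 = 0x4.
C[6]: E(K, 0x4) = 0xA; 0xD ⊕ 0xA = 0x7.

C[1] = 0xE, C[2] = 0xE, C[3] = 0xD, C[4] = 0x7, C[5] = 0x4, C[6] = 0x7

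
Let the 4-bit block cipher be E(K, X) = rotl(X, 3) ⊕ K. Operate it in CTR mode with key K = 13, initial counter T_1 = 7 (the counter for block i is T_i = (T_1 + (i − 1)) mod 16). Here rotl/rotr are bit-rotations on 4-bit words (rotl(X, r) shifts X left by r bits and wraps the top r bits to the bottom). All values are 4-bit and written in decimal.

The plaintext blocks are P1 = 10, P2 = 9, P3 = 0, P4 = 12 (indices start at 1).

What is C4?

CTR encryption: S_i = E(K, T_i) where T_i is the counter for block i; C_i = P_i ⊕ S_i.
C1: T = 7, S = E(K, T) = 6; 10 ⊕ 6 = 12.
C2: T = 8, S = E(K, T) = 9; 9 ⊕ 9 = 0.
C3: T = 9, S = E(K, T) = 1; 0 ⊕ 1 = 1.
C4: T = 10, S = E(K, T) = 8; 12 ⊕ 8 = 4.

C4 = 4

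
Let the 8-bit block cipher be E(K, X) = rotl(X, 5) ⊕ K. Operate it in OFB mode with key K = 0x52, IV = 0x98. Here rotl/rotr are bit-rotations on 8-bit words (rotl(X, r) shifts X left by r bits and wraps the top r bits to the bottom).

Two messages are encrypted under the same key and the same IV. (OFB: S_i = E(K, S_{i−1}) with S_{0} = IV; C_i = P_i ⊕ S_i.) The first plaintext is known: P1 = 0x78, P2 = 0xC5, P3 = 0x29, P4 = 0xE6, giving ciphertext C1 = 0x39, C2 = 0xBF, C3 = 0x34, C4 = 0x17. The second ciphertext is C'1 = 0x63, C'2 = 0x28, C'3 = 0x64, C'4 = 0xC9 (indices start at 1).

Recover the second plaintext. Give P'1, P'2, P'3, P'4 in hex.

P'1 = 0x22, P'2 = 0x52, P'3 = 0x79, P'4 = 0x38

In OFB with a reused IV, both messages share the same keystream S_i, so C_i ⊕ C'_i = P_i ⊕ P'_i and thus P'_i = P_i ⊕ C_i ⊕ C'_i.
P'1: 0x78 ⊕ 0x39 ⊕ 0x63 = 0x22.
P'2: 0xC5 ⊕ 0xBF ⊕ 0x28 = 0x52.
P'3: 0x29 ⊕ 0x34 ⊕ 0x64 = 0x79.
P'4: 0xE6 ⊕ 0x17 ⊕ 0xC9 = 0x38.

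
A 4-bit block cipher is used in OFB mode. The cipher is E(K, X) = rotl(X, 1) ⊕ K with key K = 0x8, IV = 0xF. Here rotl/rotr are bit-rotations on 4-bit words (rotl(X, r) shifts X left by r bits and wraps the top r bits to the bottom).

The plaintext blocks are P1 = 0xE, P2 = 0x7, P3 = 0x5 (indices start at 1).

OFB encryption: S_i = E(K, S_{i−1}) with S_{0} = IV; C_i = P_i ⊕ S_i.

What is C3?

C1: S = E(K, 0xF) = 0x7; 0xE ⊕ 0x7 = 0x9.
C2: S = E(K, 0x7) = 0x6; 0x7 ⊕ 0x6 = 0x1.
C3: S = E(K, 0x6) = 0x4; 0x5 ⊕ 0x4 = 0x1.

C3 = 0x1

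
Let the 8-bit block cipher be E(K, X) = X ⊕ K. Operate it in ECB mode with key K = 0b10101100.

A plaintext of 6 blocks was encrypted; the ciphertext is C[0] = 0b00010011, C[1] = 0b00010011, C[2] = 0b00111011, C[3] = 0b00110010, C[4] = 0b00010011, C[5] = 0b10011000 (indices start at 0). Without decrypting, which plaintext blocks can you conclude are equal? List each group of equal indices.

P[0] = P[1] = P[4]

ECB encrypts each block independently with the same key, so equal ciphertext blocks imply equal plaintext blocks.
C[0] = C[1] = C[4] = 0b00010011, so P[0] = P[1] = P[4].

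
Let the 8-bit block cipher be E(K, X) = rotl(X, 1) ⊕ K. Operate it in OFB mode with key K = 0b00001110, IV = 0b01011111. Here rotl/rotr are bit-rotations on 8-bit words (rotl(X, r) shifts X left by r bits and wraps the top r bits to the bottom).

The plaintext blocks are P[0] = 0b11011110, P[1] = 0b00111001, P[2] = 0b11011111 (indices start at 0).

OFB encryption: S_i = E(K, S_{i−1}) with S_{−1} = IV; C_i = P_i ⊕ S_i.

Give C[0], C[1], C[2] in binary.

C[0] = 0b01101110, C[1] = 0b01010110, C[2] = 0b00001111

C[0]: S = E(K, 0b01011111) = 0b10110000; 0b11011110 ⊕ 0b10110000 = 0b01101110.
C[1]: S = E(K, 0b10110000) = 0b01101111; 0b00111001 ⊕ 0b01101111 = 0b01010110.
C[2]: S = E(K, 0b01101111) = 0b11010000; 0b11011111 ⊕ 0b11010000 = 0b00001111.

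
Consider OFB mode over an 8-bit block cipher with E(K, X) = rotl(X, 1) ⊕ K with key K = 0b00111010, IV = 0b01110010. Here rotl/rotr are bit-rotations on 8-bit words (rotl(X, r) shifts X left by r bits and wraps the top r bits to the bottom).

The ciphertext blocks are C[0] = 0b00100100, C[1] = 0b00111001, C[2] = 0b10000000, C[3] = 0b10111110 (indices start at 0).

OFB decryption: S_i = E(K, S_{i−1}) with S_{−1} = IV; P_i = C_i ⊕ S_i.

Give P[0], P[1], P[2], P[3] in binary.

P[0] = 0b11111010, P[1] = 0b10111110, P[2] = 0b10110101, P[3] = 0b11101110

P[0]: S = E(K, 0b01110010) = 0b11011110; 0b00100100 ⊕ 0b11011110 = 0b11111010.
P[1]: S = E(K, 0b11011110) = 0b10000111; 0b00111001 ⊕ 0b10000111 = 0b10111110.
P[2]: S = E(K, 0b10000111) = 0b00110101; 0b10000000 ⊕ 0b00110101 = 0b10110101.
P[3]: S = E(K, 0b00110101) = 0b01010000; 0b10111110 ⊕ 0b01010000 = 0b11101110.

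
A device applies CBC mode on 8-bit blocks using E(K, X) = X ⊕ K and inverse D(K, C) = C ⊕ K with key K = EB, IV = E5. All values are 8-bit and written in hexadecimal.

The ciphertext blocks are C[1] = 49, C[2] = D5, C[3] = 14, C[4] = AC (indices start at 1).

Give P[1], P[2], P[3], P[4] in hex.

P[1] = 47, P[2] = 77, P[3] = 2A, P[4] = 53

CBC decryption: P_i = D(K, C_i) ⊕ C_{i−1}, with C_{0} = IV.
P[1]: D(K, 49) = A2; A2 ⊕ E5 = 47.
P[2]: D(K, D5) = 3E; 3E ⊕ 49 = 77.
P[3]: D(K, 14) = FF; FF ⊕ D5 = 2A.
P[4]: D(K, AC) = 47; 47 ⊕ 14 = 53.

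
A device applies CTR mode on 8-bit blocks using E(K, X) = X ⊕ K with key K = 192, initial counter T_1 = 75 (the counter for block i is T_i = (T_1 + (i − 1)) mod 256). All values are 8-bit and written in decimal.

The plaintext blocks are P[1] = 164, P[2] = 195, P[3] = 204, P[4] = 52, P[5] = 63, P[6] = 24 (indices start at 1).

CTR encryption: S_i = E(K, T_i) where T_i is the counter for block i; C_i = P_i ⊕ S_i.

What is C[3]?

C[3] = 65

C[1]: T = 75, S = E(K, T) = 139; 164 ⊕ 139 = 47.
C[2]: T = 76, S = E(K, T) = 140; 195 ⊕ 140 = 79.
C[3]: T = 77, S = E(K, T) = 141; 204 ⊕ 141 = 65.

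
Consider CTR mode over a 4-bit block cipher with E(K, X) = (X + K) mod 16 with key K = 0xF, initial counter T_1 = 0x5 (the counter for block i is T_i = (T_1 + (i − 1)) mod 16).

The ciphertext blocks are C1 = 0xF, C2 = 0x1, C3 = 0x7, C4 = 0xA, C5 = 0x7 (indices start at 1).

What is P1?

CTR decryption: S_i = E(K, T_i) where T_i is the counter for block i; P_i = C_i ⊕ S_i.
P1: T = 0x5, S = E(K, T) = 0x4; 0xF ⊕ 0x4 = 0xB.

P1 = 0xB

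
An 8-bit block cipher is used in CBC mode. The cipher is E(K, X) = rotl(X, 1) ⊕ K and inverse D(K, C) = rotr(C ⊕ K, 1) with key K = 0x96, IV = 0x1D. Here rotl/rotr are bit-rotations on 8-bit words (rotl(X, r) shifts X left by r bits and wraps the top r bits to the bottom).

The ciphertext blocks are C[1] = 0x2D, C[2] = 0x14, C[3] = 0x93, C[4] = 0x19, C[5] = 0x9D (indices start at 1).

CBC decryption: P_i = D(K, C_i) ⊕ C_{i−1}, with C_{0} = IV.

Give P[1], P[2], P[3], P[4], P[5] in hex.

P[1] = 0xC0, P[2] = 0x6C, P[3] = 0x96, P[4] = 0x54, P[5] = 0x9C

P[1]: D(K, 0x2D) = 0xDD; 0xDD ⊕ 0x1D = 0xC0.
P[2]: D(K, 0x14) = 0x41; 0x41 ⊕ 0x2D = 0x6C.
P[3]: D(K, 0x93) = 0x82; 0x82 ⊕ 0x14 = 0x96.
P[4]: D(K, 0x19) = 0xC7; 0xC7 ⊕ 0x93 = 0x54.
P[5]: D(K, 0x9D) = 0x85; 0x85 ⊕ 0x19 = 0x9C.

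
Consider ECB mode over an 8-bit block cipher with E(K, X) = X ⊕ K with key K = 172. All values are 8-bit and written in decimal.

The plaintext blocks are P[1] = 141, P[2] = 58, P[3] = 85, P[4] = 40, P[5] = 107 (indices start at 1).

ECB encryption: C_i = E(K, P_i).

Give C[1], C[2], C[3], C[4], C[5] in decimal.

C[1] = 33, C[2] = 150, C[3] = 249, C[4] = 132, C[5] = 199

C[1]: E(K, 141) = 33.
C[2]: E(K, 58) = 150.
C[3]: E(K, 85) = 249.
C[4]: E(K, 40) = 132.
C[5]: E(K, 107) = 199.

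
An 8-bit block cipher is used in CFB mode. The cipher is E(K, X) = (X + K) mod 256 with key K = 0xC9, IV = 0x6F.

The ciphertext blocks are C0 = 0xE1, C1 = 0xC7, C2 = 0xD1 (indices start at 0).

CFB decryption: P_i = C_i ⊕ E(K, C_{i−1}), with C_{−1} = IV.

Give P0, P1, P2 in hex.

P0 = 0xD9, P1 = 0x6D, P2 = 0x41

P0: E(K, 0x6F) = 0x38; 0xE1 ⊕ 0x38 = 0xD9.
P1: E(K, 0xE1) = 0xAA; 0xC7 ⊕ 0xAA = 0x6D.
P2: E(K, 0xC7) = 0x90; 0xD1 ⊕ 0x90 = 0x41.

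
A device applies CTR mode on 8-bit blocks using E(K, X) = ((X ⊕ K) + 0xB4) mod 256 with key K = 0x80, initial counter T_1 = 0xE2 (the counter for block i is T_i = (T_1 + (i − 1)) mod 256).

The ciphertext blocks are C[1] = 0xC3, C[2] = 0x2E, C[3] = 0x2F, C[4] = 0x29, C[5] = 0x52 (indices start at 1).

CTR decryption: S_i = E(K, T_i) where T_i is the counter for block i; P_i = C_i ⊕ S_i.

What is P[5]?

P[5] = 0x48

P[5]: T = 0xE6, S = E(K, T) = 0x1A; 0x52 ⊕ 0x1A = 0x48.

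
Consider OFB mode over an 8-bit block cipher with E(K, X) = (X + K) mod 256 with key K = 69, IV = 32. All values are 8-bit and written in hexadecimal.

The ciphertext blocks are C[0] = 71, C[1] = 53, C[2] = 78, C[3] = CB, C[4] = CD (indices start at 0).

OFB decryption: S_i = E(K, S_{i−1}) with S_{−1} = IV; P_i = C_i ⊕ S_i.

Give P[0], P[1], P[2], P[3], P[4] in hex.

P[0]: S = E(K, 32) = 9B; 71 ⊕ 9B = EA.
P[1]: S = E(K, 9B) = 04; 53 ⊕ 04 = 57.
P[2]: S = E(K, 04) = 6D; 78 ⊕ 6D = 15.
P[3]: S = E(K, 6D) = D6; CB ⊕ D6 = 1D.
P[4]: S = E(K, D6) = 3F; CD ⊕ 3F = F2.

P[0] = EA, P[1] = 57, P[2] = 15, P[3] = 1D, P[4] = F2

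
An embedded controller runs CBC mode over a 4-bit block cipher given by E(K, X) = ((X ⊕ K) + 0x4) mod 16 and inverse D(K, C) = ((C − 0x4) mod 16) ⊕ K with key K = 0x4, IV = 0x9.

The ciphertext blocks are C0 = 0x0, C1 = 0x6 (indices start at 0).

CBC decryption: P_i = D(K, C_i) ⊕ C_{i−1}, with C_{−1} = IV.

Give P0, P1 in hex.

P0: D(K, 0x0) = 0x8; 0x8 ⊕ 0x9 = 0x1.
P1: D(K, 0x6) = 0x6; 0x6 ⊕ 0x0 = 0x6.

P0 = 0x1, P1 = 0x6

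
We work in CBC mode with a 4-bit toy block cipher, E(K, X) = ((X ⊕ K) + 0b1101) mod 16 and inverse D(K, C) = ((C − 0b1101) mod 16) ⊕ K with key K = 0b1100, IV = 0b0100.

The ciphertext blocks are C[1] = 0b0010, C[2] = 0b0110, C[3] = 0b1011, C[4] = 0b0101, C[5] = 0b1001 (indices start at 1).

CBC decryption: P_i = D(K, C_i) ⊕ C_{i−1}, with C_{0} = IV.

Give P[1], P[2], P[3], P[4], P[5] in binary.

P[1]: D(K, 0b0010) = 0b1001; 0b1001 ⊕ 0b0100 = 0b1101.
P[2]: D(K, 0b0110) = 0b0101; 0b0101 ⊕ 0b0010 = 0b0111.
P[3]: D(K, 0b1011) = 0b0010; 0b0010 ⊕ 0b0110 = 0b0100.
P[4]: D(K, 0b0101) = 0b0100; 0b0100 ⊕ 0b1011 = 0b1111.
P[5]: D(K, 0b1001) = 0b0000; 0b0000 ⊕ 0b0101 = 0b0101.

P[1] = 0b1101, P[2] = 0b0111, P[3] = 0b0100, P[4] = 0b1111, P[5] = 0b0101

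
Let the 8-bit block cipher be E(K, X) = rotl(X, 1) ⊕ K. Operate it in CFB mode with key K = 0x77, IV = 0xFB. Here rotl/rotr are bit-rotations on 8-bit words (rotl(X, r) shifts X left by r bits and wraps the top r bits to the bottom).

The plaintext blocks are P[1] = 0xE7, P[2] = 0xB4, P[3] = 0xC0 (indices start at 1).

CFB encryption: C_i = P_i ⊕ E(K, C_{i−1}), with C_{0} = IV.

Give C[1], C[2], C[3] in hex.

C[1]: E(K, 0xFB) = 0x80; 0xE7 ⊕ 0x80 = 0x67.
C[2]: E(K, 0x67) = 0xB9; 0xB4 ⊕ 0xB9 = 0x0D.
C[3]: E(K, 0x0D) = 0x6D; 0xC0 ⊕ 0x6D = 0xAD.

C[1] = 0x67, C[2] = 0x0D, C[3] = 0xAD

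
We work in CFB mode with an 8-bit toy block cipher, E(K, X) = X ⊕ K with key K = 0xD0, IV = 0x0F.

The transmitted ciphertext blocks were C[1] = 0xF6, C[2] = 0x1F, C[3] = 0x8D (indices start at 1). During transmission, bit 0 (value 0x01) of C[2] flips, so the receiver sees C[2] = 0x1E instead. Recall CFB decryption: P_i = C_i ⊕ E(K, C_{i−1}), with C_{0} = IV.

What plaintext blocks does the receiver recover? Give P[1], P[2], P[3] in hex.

Only C[2] changed, to 0x1E. In CFB, a change in C_i flips the same bit in P_i and garbles P_{i+1}. Decrypting the received ciphertext:
P[1]: E(K, 0x0F) = 0xDF; 0xF6 ⊕ 0xDF = 0x29.
P[2]: E(K, 0xF6) = 0x26; 0x1E ⊕ 0x26 = 0x38.
P[3]: E(K, 0x1E) = 0xCE; 0x8D ⊕ 0xCE = 0x43.
Blocks that differ from the original plaintext: P[2], P[3].

P[1] = 0x29, P[2] = 0x38, P[3] = 0x43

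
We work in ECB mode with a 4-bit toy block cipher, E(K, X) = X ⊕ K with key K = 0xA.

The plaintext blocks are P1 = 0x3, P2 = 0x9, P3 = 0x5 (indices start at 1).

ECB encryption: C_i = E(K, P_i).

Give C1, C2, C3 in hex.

C1 = 0x9, C2 = 0x3, C3 = 0xF

C1: E(K, 0x3) = 0x9.
C2: E(K, 0x9) = 0x3.
C3: E(K, 0x5) = 0xF.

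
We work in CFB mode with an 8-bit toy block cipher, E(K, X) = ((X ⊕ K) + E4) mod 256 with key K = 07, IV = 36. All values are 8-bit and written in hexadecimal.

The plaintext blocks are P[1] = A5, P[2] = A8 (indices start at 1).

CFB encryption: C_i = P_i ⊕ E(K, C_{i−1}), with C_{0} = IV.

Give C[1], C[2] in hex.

C[1]: E(K, 36) = 15; A5 ⊕ 15 = B0.
C[2]: E(K, B0) = 9B; A8 ⊕ 9B = 33.

C[1] = B0, C[2] = 33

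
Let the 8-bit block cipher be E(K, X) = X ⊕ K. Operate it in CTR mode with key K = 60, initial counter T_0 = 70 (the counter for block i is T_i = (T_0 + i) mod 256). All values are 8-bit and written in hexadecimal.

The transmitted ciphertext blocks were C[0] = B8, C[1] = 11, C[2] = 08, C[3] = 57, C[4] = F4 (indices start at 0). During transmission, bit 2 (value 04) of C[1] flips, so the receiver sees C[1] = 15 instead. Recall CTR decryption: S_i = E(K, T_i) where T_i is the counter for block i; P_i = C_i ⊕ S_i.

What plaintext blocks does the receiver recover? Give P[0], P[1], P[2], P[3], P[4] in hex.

P[0] = A8, P[1] = 04, P[2] = 1A, P[3] = 44, P[4] = E0

Only C[1] changed, to 15. In CTR, a change in C_i flips the same bit in P_i only; the keystream is unaffected. Decrypting the received ciphertext:
P[0]: T = 70, S = E(K, T) = 10; B8 ⊕ 10 = A8.
P[1]: T = 71, S = E(K, T) = 11; 15 ⊕ 11 = 04.
P[2]: T = 72, S = E(K, T) = 12; 08 ⊕ 12 = 1A.
P[3]: T = 73, S = E(K, T) = 13; 57 ⊕ 13 = 44.
P[4]: T = 74, S = E(K, T) = 14; F4 ⊕ 14 = E0.
Blocks that differ from the original plaintext: P[1].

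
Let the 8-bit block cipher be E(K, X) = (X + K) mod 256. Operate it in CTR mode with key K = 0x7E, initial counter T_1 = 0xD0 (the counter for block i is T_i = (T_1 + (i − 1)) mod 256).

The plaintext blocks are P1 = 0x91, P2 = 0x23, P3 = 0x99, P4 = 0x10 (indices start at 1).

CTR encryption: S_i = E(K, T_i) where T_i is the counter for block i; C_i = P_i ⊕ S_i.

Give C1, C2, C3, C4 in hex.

C1 = 0xDF, C2 = 0x6C, C3 = 0xC9, C4 = 0x41

C1: T = 0xD0, S = E(K, T) = 0x4E; 0x91 ⊕ 0x4E = 0xDF.
C2: T = 0xD1, S = E(K, T) = 0x4F; 0x23 ⊕ 0x4F = 0x6C.
C3: T = 0xD2, S = E(K, T) = 0x50; 0x99 ⊕ 0x50 = 0xC9.
C4: T = 0xD3, S = E(K, T) = 0x51; 0x10 ⊕ 0x51 = 0x41.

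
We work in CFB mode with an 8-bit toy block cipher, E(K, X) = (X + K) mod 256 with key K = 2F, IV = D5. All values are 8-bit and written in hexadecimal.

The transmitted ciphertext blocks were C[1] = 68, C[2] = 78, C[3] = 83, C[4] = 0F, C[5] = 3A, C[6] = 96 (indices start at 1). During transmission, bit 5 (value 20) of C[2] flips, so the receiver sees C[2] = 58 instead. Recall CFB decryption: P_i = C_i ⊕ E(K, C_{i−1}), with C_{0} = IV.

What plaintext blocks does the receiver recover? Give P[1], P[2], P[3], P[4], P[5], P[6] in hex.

Only C[2] changed, to 58. In CFB, a change in C_i flips the same bit in P_i and garbles P_{i+1}. Decrypting the received ciphertext:
P[1]: E(K, D5) = 04; 68 ⊕ 04 = 6C.
P[2]: E(K, 68) = 97; 58 ⊕ 97 = CF.
P[3]: E(K, 58) = 87; 83 ⊕ 87 = 04.
P[4]: E(K, 83) = B2; 0F ⊕ B2 = BD.
P[5]: E(K, 0F) = 3E; 3A ⊕ 3E = 04.
P[6]: E(K, 3A) = 69; 96 ⊕ 69 = FF.
Blocks that differ from the original plaintext: P[2], P[3].

P[1] = 6C, P[2] = CF, P[3] = 04, P[4] = BD, P[5] = 04, P[6] = FF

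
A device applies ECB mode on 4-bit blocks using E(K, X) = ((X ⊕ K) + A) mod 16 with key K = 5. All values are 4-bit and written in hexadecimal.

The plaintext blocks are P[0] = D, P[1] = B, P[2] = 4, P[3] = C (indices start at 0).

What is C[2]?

C[2] = B

ECB encryption: C_i = E(K, P_i).
C[2]: E(K, 4) = B.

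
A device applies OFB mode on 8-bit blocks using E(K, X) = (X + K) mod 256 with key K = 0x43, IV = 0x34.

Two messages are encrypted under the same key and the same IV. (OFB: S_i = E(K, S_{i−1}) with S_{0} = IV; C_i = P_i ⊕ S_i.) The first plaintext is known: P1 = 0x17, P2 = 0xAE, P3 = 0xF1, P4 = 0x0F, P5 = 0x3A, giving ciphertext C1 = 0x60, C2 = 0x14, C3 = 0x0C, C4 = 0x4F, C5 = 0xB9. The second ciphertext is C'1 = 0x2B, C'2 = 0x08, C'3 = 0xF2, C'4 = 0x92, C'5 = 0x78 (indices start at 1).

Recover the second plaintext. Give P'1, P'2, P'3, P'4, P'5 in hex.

In OFB with a reused IV, both messages share the same keystream S_i, so C_i ⊕ C'_i = P_i ⊕ P'_i and thus P'_i = P_i ⊕ C_i ⊕ C'_i.
P'1: 0x17 ⊕ 0x60 ⊕ 0x2B = 0x5C.
P'2: 0xAE ⊕ 0x14 ⊕ 0x08 = 0xB2.
P'3: 0xF1 ⊕ 0x0C ⊕ 0xF2 = 0x0F.
P'4: 0x0F ⊕ 0x4F ⊕ 0x92 = 0xD2.
P'5: 0x3A ⊕ 0xB9 ⊕ 0x78 = 0xFB.

P'1 = 0x5C, P'2 = 0xB2, P'3 = 0x0F, P'4 = 0xD2, P'5 = 0xFB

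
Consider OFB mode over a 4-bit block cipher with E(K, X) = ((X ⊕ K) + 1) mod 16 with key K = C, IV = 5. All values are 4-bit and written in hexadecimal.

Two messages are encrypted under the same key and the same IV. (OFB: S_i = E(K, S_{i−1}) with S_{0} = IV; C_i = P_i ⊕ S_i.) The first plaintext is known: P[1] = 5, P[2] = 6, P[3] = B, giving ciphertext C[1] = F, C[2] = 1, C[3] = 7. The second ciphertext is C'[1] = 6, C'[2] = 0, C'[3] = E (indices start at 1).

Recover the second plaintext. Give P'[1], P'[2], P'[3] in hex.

P'[1] = C, P'[2] = 7, P'[3] = 2

In OFB with a reused IV, both messages share the same keystream S_i, so C_i ⊕ C'_i = P_i ⊕ P'_i and thus P'_i = P_i ⊕ C_i ⊕ C'_i.
P'[1]: 5 ⊕ F ⊕ 6 = C.
P'[2]: 6 ⊕ 1 ⊕ 0 = 7.
P'[3]: B ⊕ 7 ⊕ E = 2.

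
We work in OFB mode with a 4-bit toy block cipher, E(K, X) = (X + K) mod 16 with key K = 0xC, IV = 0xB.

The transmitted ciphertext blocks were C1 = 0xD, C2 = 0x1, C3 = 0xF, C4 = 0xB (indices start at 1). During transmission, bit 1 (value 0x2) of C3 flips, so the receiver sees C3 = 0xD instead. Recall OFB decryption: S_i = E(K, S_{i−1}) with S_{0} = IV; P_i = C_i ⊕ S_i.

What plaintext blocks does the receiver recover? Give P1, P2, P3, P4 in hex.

Only C3 changed, to 0xD. In OFB, a change in C_i flips the same bit in P_i only; the keystream is unaffected. Decrypting the received ciphertext:
P1: S = E(K, 0xB) = 0x7; 0xD ⊕ 0x7 = 0xA.
P2: S = E(K, 0x7) = 0x3; 0x1 ⊕ 0x3 = 0x2.
P3: S = E(K, 0x3) = 0xF; 0xD ⊕ 0xF = 0x2.
P4: S = E(K, 0xF) = 0xB; 0xB ⊕ 0xB = 0x0.
Blocks that differ from the original plaintext: P3.

P1 = 0xA, P2 = 0x2, P3 = 0x2, P4 = 0x0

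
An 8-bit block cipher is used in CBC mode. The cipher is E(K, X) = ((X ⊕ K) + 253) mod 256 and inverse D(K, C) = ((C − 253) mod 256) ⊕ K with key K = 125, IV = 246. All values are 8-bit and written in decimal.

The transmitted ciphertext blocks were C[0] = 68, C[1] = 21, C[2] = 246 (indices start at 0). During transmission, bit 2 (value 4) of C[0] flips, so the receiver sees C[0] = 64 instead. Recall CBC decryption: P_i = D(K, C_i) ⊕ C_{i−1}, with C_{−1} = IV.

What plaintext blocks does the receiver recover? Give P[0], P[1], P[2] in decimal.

P[0] = 200, P[1] = 37, P[2] = 145

Only C[0] changed, to 64. In CBC, a change in C_i garbles P_i and flips the same bit in P_{i+1}. Decrypting the received ciphertext:
P[0]: D(K, 64) = 62; 62 ⊕ 246 = 200.
P[1]: D(K, 21) = 101; 101 ⊕ 64 = 37.
P[2]: D(K, 246) = 132; 132 ⊕ 21 = 145.
Blocks that differ from the original plaintext: P[0], P[1].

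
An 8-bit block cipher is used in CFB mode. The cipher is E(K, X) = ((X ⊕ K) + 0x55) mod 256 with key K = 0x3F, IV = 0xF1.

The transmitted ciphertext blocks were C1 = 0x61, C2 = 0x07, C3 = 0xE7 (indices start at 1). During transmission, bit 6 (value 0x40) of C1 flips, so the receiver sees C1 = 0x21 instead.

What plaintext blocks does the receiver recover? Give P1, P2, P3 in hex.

P1 = 0x02, P2 = 0x74, P3 = 0x6A

CFB decryption: P_i = C_i ⊕ E(K, C_{i−1}), with C_{0} = IV.
Only C1 changed, to 0x21. In CFB, a change in C_i flips the same bit in P_i and garbles P_{i+1}. Decrypting the received ciphertext:
P1: E(K, 0xF1) = 0x23; 0x21 ⊕ 0x23 = 0x02.
P2: E(K, 0x21) = 0x73; 0x07 ⊕ 0x73 = 0x74.
P3: E(K, 0x07) = 0x8D; 0xE7 ⊕ 0x8D = 0x6A.
Blocks that differ from the original plaintext: P1, P2.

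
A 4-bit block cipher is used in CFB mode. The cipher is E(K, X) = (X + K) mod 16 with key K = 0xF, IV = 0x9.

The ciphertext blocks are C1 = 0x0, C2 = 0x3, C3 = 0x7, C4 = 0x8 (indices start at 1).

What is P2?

CFB decryption: P_i = C_i ⊕ E(K, C_{i−1}), with C_{0} = IV.
P2: E(K, 0x0) = 0xF; 0x3 ⊕ 0xF = 0xC.

P2 = 0xC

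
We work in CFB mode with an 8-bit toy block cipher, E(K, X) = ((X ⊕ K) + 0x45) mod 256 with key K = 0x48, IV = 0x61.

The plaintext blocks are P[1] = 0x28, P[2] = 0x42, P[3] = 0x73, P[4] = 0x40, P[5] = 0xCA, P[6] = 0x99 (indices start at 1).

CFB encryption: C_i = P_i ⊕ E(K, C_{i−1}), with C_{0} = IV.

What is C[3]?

C[1]: E(K, 0x61) = 0x6E; 0x28 ⊕ 0x6E = 0x46.
C[2]: E(K, 0x46) = 0x53; 0x42 ⊕ 0x53 = 0x11.
C[3]: E(K, 0x11) = 0x9E; 0x73 ⊕ 0x9E = 0xED.

C[3] = 0xED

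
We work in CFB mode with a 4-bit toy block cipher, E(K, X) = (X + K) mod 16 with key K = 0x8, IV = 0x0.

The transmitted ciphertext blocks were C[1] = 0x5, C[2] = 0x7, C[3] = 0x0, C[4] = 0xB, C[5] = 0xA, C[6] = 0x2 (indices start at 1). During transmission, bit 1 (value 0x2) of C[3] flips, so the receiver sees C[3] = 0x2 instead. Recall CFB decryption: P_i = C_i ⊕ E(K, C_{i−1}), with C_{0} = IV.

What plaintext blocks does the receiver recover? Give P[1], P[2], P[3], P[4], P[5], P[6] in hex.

P[1] = 0xD, P[2] = 0xA, P[3] = 0xD, P[4] = 0x1, P[5] = 0x9, P[6] = 0x0

Only C[3] changed, to 0x2. In CFB, a change in C_i flips the same bit in P_i and garbles P_{i+1}. Decrypting the received ciphertext:
P[1]: E(K, 0x0) = 0x8; 0x5 ⊕ 0x8 = 0xD.
P[2]: E(K, 0x5) = 0xD; 0x7 ⊕ 0xD = 0xA.
P[3]: E(K, 0x7) = 0xF; 0x2 ⊕ 0xF = 0xD.
P[4]: E(K, 0x2) = 0xA; 0xB ⊕ 0xA = 0x1.
P[5]: E(K, 0xB) = 0x3; 0xA ⊕ 0x3 = 0x9.
P[6]: E(K, 0xA) = 0x2; 0x2 ⊕ 0x2 = 0x0.
Blocks that differ from the original plaintext: P[3], P[4].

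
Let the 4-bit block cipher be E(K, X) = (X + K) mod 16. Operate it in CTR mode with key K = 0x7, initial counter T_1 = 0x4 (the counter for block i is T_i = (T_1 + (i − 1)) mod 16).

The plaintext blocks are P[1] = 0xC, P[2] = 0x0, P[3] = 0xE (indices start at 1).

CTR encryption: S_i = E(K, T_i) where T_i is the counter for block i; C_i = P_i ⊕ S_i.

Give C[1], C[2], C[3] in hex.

C[1] = 0x7, C[2] = 0xC, C[3] = 0x3

C[1]: T = 0x4, S = E(K, T) = 0xB; 0xC ⊕ 0xB = 0x7.
C[2]: T = 0x5, S = E(K, T) = 0xC; 0x0 ⊕ 0xC = 0xC.
C[3]: T = 0x6, S = E(K, T) = 0xD; 0xE ⊕ 0xD = 0x3.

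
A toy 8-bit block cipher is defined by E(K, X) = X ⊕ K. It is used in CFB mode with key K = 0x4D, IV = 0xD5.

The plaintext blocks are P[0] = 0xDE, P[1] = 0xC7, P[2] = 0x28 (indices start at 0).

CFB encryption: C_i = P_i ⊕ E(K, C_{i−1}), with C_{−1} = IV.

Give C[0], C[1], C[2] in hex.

C[0] = 0x46, C[1] = 0xCC, C[2] = 0xA9

C[0]: E(K, 0xD5) = 0x98; 0xDE ⊕ 0x98 = 0x46.
C[1]: E(K, 0x46) = 0x0B; 0xC7 ⊕ 0x0B = 0xCC.
C[2]: E(K, 0xCC) = 0x81; 0x28 ⊕ 0x81 = 0xA9.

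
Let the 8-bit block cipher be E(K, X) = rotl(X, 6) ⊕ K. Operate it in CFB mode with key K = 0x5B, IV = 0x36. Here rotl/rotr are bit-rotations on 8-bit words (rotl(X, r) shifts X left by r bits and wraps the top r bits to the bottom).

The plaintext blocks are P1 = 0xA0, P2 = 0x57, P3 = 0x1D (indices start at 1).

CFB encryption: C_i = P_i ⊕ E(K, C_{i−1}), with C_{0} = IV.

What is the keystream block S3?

C1: E(K, 0x36) = 0xD6; 0xA0 ⊕ 0xD6 = 0x76.
C2: E(K, 0x76) = 0xC6; 0x57 ⊕ 0xC6 = 0x91.
C3: E(K, 0x91) = 0x3F; 0x1D ⊕ 0x3F = 0x22.
So S3 = 0x3F.

0x3F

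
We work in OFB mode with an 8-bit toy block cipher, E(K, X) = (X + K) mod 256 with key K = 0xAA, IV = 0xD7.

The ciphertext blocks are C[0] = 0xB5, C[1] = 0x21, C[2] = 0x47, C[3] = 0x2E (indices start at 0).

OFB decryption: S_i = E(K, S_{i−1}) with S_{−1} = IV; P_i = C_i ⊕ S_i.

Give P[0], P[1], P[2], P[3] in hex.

P[0] = 0x34, P[1] = 0x0A, P[2] = 0x92, P[3] = 0x51

P[0]: S = E(K, 0xD7) = 0x81; 0xB5 ⊕ 0x81 = 0x34.
P[1]: S = E(K, 0x81) = 0x2B; 0x21 ⊕ 0x2B = 0x0A.
P[2]: S = E(K, 0x2B) = 0xD5; 0x47 ⊕ 0xD5 = 0x92.
P[3]: S = E(K, 0xD5) = 0x7F; 0x2E ⊕ 0x7F = 0x51.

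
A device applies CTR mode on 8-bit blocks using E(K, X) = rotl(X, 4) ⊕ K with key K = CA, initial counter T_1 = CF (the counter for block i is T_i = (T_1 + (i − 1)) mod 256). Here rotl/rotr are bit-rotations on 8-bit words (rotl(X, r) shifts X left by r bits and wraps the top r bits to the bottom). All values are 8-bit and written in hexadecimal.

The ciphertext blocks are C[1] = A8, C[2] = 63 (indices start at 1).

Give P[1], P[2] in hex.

P[1] = 9E, P[2] = A4

CTR decryption: S_i = E(K, T_i) where T_i is the counter for block i; P_i = C_i ⊕ S_i.
P[1]: T = CF, S = E(K, T) = 36; A8 ⊕ 36 = 9E.
P[2]: T = D0, S = E(K, T) = C7; 63 ⊕ C7 = A4.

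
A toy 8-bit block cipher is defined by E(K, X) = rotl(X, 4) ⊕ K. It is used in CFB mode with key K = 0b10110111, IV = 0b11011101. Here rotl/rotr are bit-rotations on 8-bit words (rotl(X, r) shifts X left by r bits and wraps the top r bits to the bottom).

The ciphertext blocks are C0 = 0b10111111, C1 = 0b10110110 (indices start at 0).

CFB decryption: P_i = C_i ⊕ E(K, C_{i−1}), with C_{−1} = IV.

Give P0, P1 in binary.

P0 = 0b11010101, P1 = 0b11111010

P0: E(K, 0b11011101) = 0b01101010; 0b10111111 ⊕ 0b01101010 = 0b11010101.
P1: E(K, 0b10111111) = 0b01001100; 0b10110110 ⊕ 0b01001100 = 0b11111010.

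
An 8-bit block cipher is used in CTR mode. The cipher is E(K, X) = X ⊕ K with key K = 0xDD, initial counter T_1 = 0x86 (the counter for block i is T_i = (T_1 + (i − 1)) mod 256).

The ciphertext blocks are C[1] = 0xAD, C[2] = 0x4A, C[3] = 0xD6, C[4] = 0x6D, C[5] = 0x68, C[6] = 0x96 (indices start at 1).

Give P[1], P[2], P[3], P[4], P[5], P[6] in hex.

P[1] = 0xF6, P[2] = 0x10, P[3] = 0x83, P[4] = 0x39, P[5] = 0x3F, P[6] = 0xC0

CTR decryption: S_i = E(K, T_i) where T_i is the counter for block i; P_i = C_i ⊕ S_i.
P[1]: T = 0x86, S = E(K, T) = 0x5B; 0xAD ⊕ 0x5B = 0xF6.
P[2]: T = 0x87, S = E(K, T) = 0x5A; 0x4A ⊕ 0x5A = 0x10.
P[3]: T = 0x88, S = E(K, T) = 0x55; 0xD6 ⊕ 0x55 = 0x83.
P[4]: T = 0x89, S = E(K, T) = 0x54; 0x6D ⊕ 0x54 = 0x39.
P[5]: T = 0x8A, S = E(K, T) = 0x57; 0x68 ⊕ 0x57 = 0x3F.
P[6]: T = 0x8B, S = E(K, T) = 0x56; 0x96 ⊕ 0x56 = 0xC0.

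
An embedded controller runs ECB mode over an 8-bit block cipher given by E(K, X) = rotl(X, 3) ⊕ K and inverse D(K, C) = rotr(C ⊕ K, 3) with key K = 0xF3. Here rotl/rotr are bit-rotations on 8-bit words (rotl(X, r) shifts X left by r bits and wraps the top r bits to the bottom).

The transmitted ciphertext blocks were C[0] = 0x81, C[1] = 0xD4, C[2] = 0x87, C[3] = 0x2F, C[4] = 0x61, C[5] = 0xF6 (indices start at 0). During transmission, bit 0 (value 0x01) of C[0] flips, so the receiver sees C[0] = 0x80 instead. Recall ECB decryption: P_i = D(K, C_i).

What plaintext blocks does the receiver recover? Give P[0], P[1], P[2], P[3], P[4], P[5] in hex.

Only C[0] changed, to 0x80. In ECB, a change in C_i affects only P_i. Decrypting the received ciphertext:
P[0]: D(K, 0x80) = 0x6E.
P[1]: D(K, 0xD4) = 0xE4.
P[2]: D(K, 0x87) = 0x8E.
P[3]: D(K, 0x2F) = 0x9B.
P[4]: D(K, 0x61) = 0x52.
P[5]: D(K, 0xF6) = 0xA0.
Blocks that differ from the original plaintext: P[0].

P[0] = 0x6E, P[1] = 0xE4, P[2] = 0x8E, P[3] = 0x9B, P[4] = 0x52, P[5] = 0xA0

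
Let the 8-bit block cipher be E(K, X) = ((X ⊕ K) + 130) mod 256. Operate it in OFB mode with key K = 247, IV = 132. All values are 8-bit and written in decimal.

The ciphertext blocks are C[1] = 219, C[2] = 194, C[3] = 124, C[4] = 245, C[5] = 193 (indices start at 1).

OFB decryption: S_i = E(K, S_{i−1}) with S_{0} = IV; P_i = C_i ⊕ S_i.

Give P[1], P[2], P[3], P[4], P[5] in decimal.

P[1]: S = E(K, 132) = 245; 219 ⊕ 245 = 46.
P[2]: S = E(K, 245) = 132; 194 ⊕ 132 = 70.
P[3]: S = E(K, 132) = 245; 124 ⊕ 245 = 137.
P[4]: S = E(K, 245) = 132; 245 ⊕ 132 = 113.
P[5]: S = E(K, 132) = 245; 193 ⊕ 245 = 52.

P[1] = 46, P[2] = 70, P[3] = 137, P[4] = 113, P[5] = 52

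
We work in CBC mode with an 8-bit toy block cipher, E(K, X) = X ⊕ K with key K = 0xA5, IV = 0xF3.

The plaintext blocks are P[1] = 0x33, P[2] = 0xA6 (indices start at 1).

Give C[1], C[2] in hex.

C[1] = 0x65, C[2] = 0x66

CBC encryption: C_i = E(K, P_i ⊕ C_{i−1}), with C_{0} = IV.
C[1]: P[1] ⊕ 0xF3 = 0xC0; E(K, 0xC0) = 0x65.
C[2]: P[2] ⊕ 0x65 = 0xC3; E(K, 0xC3) = 0x66.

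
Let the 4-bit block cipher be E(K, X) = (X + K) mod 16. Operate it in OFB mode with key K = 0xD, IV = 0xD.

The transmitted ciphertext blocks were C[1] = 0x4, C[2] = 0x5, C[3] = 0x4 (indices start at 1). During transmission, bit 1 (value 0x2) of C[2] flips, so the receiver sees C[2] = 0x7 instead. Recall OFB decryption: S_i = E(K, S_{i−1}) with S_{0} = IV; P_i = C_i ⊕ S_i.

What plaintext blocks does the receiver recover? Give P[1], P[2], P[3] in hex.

Only C[2] changed, to 0x7. In OFB, a change in C_i flips the same bit in P_i only; the keystream is unaffected. Decrypting the received ciphertext:
P[1]: S = E(K, 0xD) = 0xA; 0x4 ⊕ 0xA = 0xE.
P[2]: S = E(K, 0xA) = 0x7; 0x7 ⊕ 0x7 = 0x0.
P[3]: S = E(K, 0x7) = 0x4; 0x4 ⊕ 0x4 = 0x0.
Blocks that differ from the original plaintext: P[2].

P[1] = 0xE, P[2] = 0x0, P[3] = 0x0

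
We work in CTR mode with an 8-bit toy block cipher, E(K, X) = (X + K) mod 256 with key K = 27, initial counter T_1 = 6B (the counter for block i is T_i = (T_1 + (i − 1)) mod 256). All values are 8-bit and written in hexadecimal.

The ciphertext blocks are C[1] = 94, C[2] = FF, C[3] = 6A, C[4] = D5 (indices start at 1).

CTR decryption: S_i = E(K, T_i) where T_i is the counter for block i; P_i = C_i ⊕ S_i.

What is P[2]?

P[2] = 6C

P[2]: T = 6C, S = E(K, T) = 93; FF ⊕ 93 = 6C.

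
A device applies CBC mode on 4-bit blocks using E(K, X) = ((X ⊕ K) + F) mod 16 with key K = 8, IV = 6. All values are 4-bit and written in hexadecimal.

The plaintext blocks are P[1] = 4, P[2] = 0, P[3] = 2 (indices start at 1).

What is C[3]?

CBC encryption: C_i = E(K, P_i ⊕ C_{i−1}), with C_{0} = IV.
C[1]: P[1] ⊕ 6 = 2; E(K, 2) = 9.
C[2]: P[2] ⊕ 9 = 9; E(K, 9) = 0.
C[3]: P[3] ⊕ 0 = 2; E(K, 2) = 9.

C[3] = 9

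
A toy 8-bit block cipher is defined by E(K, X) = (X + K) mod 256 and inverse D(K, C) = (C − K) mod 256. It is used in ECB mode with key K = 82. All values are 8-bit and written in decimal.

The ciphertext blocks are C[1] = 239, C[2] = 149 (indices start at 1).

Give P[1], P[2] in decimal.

P[1] = 157, P[2] = 67

ECB decryption: P_i = D(K, C_i).
P[1]: D(K, 239) = 157.
P[2]: D(K, 149) = 67.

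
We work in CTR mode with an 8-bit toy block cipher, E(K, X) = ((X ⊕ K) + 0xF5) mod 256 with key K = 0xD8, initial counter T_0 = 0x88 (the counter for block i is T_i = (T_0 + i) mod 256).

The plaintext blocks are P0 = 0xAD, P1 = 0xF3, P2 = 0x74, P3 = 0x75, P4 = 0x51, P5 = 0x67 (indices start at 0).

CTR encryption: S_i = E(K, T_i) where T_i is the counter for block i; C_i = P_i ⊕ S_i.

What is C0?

C0: T = 0x88, S = E(K, T) = 0x45; 0xAD ⊕ 0x45 = 0xE8.

C0 = 0xE8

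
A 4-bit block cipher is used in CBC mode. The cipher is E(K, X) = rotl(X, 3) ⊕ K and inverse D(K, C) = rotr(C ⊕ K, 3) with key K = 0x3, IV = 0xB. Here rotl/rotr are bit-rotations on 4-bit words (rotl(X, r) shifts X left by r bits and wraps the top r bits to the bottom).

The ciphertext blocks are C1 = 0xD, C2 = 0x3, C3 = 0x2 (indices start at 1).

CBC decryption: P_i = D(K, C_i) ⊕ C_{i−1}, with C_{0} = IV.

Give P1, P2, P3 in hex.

P1 = 0x6, P2 = 0xD, P3 = 0x1

P1: D(K, 0xD) = 0xD; 0xD ⊕ 0xB = 0x6.
P2: D(K, 0x3) = 0x0; 0x0 ⊕ 0xD = 0xD.
P3: D(K, 0x2) = 0x2; 0x2 ⊕ 0x3 = 0x1.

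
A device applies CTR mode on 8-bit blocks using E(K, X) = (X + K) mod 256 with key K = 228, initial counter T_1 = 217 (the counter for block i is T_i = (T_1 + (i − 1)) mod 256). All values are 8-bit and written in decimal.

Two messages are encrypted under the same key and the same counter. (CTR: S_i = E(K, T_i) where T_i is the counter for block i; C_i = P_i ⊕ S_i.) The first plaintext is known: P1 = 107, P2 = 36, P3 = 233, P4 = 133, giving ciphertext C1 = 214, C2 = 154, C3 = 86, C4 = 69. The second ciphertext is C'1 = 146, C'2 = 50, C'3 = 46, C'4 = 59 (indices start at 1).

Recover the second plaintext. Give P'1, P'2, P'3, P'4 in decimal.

In CTR with a reused counter, both messages share the same keystream S_i, so C_i ⊕ C'_i = P_i ⊕ P'_i and thus P'_i = P_i ⊕ C_i ⊕ C'_i.
P'1: 107 ⊕ 214 ⊕ 146 = 47.
P'2: 36 ⊕ 154 ⊕ 50 = 140.
P'3: 233 ⊕ 86 ⊕ 46 = 145.
P'4: 133 ⊕ 69 ⊕ 59 = 251.

P'1 = 47, P'2 = 140, P'3 = 145, P'4 = 251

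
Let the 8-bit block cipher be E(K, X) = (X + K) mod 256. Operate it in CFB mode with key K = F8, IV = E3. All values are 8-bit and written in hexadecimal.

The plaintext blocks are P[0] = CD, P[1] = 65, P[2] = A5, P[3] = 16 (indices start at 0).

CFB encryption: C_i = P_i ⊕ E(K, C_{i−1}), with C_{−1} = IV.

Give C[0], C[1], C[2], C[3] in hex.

C[0]: E(K, E3) = DB; CD ⊕ DB = 16.
C[1]: E(K, 16) = 0E; 65 ⊕ 0E = 6B.
C[2]: E(K, 6B) = 63; A5 ⊕ 63 = C6.
C[3]: E(K, C6) = BE; 16 ⊕ BE = A8.

C[0] = 16, C[1] = 6B, C[2] = C6, C[3] = A8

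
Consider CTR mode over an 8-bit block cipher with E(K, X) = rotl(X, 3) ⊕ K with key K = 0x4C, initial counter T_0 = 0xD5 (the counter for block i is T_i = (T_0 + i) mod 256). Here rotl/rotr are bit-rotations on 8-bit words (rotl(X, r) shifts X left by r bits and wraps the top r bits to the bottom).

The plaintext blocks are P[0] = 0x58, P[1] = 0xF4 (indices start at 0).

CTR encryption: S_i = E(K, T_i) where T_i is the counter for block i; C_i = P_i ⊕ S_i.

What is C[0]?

C[0] = 0xBA

C[0]: T = 0xD5, S = E(K, T) = 0xE2; 0x58 ⊕ 0xE2 = 0xBA.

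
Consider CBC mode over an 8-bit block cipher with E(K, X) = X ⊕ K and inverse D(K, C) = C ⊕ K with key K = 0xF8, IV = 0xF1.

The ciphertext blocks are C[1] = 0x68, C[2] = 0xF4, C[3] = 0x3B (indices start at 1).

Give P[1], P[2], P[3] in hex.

P[1] = 0x61, P[2] = 0x64, P[3] = 0x37

CBC decryption: P_i = D(K, C_i) ⊕ C_{i−1}, with C_{0} = IV.
P[1]: D(K, 0x68) = 0x90; 0x90 ⊕ 0xF1 = 0x61.
P[2]: D(K, 0xF4) = 0x0C; 0x0C ⊕ 0x68 = 0x64.
P[3]: D(K, 0x3B) = 0xC3; 0xC3 ⊕ 0xF4 = 0x37.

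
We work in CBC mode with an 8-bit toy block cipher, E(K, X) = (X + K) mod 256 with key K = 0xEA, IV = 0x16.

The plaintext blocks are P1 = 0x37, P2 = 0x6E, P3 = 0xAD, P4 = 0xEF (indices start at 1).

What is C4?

CBC encryption: C_i = E(K, P_i ⊕ C_{i−1}), with C_{0} = IV.
C1: P1 ⊕ 0x16 = 0x21; E(K, 0x21) = 0x0B.
C2: P2 ⊕ 0x0B = 0x65; E(K, 0x65) = 0x4F.
C3: P3 ⊕ 0x4F = 0xE2; E(K, 0xE2) = 0xCC.
C4: P4 ⊕ 0xCC = 0x23; E(K, 0x23) = 0x0D.

C4 = 0x0D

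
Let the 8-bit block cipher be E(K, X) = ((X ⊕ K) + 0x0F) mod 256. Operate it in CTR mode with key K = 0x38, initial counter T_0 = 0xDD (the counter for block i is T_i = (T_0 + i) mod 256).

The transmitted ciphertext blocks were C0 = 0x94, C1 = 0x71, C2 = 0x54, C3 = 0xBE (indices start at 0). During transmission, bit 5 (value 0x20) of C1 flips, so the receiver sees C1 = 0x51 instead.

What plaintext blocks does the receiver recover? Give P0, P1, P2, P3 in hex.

CTR decryption: S_i = E(K, T_i) where T_i is the counter for block i; P_i = C_i ⊕ S_i.
Only C1 changed, to 0x51. In CTR, a change in C_i flips the same bit in P_i only; the keystream is unaffected. Decrypting the received ciphertext:
P0: T = 0xDD, S = E(K, T) = 0xF4; 0x94 ⊕ 0xF4 = 0x60.
P1: T = 0xDE, S = E(K, T) = 0xF5; 0x51 ⊕ 0xF5 = 0xA4.
P2: T = 0xDF, S = E(K, T) = 0xF6; 0x54 ⊕ 0xF6 = 0xA2.
P3: T = 0xE0, S = E(K, T) = 0xE7; 0xBE ⊕ 0xE7 = 0x59.
Blocks that differ from the original plaintext: P1.

P0 = 0x60, P1 = 0xA4, P2 = 0xA2, P3 = 0x59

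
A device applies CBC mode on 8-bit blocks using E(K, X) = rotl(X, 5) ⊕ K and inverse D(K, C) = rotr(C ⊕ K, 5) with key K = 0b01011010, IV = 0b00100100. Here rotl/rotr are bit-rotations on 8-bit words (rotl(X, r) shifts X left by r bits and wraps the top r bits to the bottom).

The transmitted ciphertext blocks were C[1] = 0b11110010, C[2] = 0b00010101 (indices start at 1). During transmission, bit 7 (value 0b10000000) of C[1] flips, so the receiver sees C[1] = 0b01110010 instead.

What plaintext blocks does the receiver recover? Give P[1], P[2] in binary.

P[1] = 0b01100101, P[2] = 0b00001000

CBC decryption: P_i = D(K, C_i) ⊕ C_{i−1}, with C_{0} = IV.
Only C[1] changed, to 0b01110010. In CBC, a change in C_i garbles P_i and flips the same bit in P_{i+1}. Decrypting the received ciphertext:
P[1]: D(K, 0b01110010) = 0b01000001; 0b01000001 ⊕ 0b00100100 = 0b01100101.
P[2]: D(K, 0b00010101) = 0b01111010; 0b01111010 ⊕ 0b01110010 = 0b00001000.
Blocks that differ from the original plaintext: P[1], P[2].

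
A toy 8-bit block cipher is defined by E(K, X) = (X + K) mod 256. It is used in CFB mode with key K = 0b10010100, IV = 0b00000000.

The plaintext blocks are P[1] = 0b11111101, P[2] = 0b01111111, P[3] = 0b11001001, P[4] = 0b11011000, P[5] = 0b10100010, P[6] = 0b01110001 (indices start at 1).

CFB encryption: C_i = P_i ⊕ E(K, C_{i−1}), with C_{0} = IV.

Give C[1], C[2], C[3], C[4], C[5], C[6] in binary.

C[1]: E(K, 0b00000000) = 0b10010100; 0b11111101 ⊕ 0b10010100 = 0b01101001.
C[2]: E(K, 0b01101001) = 0b11111101; 0b01111111 ⊕ 0b11111101 = 0b10000010.
C[3]: E(K, 0b10000010) = 0b00010110; 0b11001001 ⊕ 0b00010110 = 0b11011111.
C[4]: E(K, 0b11011111) = 0b01110011; 0b11011000 ⊕ 0b01110011 = 0b10101011.
C[5]: E(K, 0b10101011) = 0b00111111; 0b10100010 ⊕ 0b00111111 = 0b10011101.
C[6]: E(K, 0b10011101) = 0b00110001; 0b01110001 ⊕ 0b00110001 = 0b01000000.

C[1] = 0b01101001, C[2] = 0b10000010, C[3] = 0b11011111, C[4] = 0b10101011, C[5] = 0b10011101, C[6] = 0b01000000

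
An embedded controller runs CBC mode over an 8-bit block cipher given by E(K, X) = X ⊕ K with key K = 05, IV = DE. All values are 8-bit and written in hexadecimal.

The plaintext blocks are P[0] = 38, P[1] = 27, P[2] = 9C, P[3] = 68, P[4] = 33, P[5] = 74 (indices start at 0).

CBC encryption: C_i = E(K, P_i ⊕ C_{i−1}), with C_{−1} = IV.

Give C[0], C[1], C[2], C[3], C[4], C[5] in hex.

C[0]: P[0] ⊕ DE = E6; E(K, E6) = E3.
C[1]: P[1] ⊕ E3 = C4; E(K, C4) = C1.
C[2]: P[2] ⊕ C1 = 5D; E(K, 5D) = 58.
C[3]: P[3] ⊕ 58 = 30; E(K, 30) = 35.
C[4]: P[4] ⊕ 35 = 06; E(K, 06) = 03.
C[5]: P[5] ⊕ 03 = 77; E(K, 77) = 72.

C[0] = E3, C[1] = C1, C[2] = 58, C[3] = 35, C[4] = 03, C[5] = 72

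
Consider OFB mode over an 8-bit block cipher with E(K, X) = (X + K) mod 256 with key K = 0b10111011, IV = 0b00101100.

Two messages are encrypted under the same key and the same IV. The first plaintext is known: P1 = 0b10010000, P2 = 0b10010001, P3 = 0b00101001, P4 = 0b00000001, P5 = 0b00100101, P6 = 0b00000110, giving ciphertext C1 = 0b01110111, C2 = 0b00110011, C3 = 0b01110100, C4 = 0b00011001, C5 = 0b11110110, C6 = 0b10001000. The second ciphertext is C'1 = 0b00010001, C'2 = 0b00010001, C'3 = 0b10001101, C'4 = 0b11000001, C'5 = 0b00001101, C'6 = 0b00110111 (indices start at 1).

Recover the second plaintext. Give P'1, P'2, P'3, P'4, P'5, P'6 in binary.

P'1 = 0b11110110, P'2 = 0b10110011, P'3 = 0b11010000, P'4 = 0b11011001, P'5 = 0b11011110, P'6 = 0b10111001

In OFB with a reused IV, both messages share the same keystream S_i, so C_i ⊕ C'_i = P_i ⊕ P'_i and thus P'_i = P_i ⊕ C_i ⊕ C'_i.
P'1: 0b10010000 ⊕ 0b01110111 ⊕ 0b00010001 = 0b11110110.
P'2: 0b10010001 ⊕ 0b00110011 ⊕ 0b00010001 = 0b10110011.
P'3: 0b00101001 ⊕ 0b01110100 ⊕ 0b10001101 = 0b11010000.
P'4: 0b00000001 ⊕ 0b00011001 ⊕ 0b11000001 = 0b11011001.
P'5: 0b00100101 ⊕ 0b11110110 ⊕ 0b00001101 = 0b11011110.
P'6: 0b00000110 ⊕ 0b10001000 ⊕ 0b00110111 = 0b10111001.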